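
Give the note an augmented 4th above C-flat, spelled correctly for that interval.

C up a perfect fourth is F, so the target letter is F.
From Cb, an augmented fourth is 6 semitones up: F.

F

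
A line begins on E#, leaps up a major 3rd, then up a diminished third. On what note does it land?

B

A major third up from E# is G## (letter G, 4 semitones up).
A diminished third up from G## is B (letter B, 2 semitones up).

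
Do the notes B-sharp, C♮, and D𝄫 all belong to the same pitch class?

B# is pitch class 0; C is pitch class 0; Dbb is pitch class 0.
All spellings map to pitch class 0, so they are enharmonically equivalent.

Yes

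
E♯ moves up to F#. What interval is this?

minor second

Counting letters E–F gives a second.
E#→F# = 1 semitone, 1 narrower than the major second (2), so minor.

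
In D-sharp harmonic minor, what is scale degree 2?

E#

Degree 2 takes the letter 1 step above D, which is E.
In harmonic minor, degree 2 sits 2 semitones above the tonic. D# + 2 semitones is pitch class 5, spelled on E as E#.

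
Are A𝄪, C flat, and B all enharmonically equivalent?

A## is pitch class 11; Cb is pitch class 11; B is pitch class 11.
All spellings map to pitch class 11, so they are enharmonically equivalent.

Yes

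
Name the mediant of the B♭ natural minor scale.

Db

The Bb natural minor scale runs Bb C Db Eb F Gb Ab.
Degree 3 is Db.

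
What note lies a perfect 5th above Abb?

Ebb

A up a perfect fifth is E, so the target letter is E.
From Abb, a perfect fifth is 7 semitones up: Ebb.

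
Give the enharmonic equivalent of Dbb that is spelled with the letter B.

B#

Dbb is pitch class 0. The letter B alone is pitch class 11.
To reach pitch class 0 from B requires an offset of +1 semitone, i.e. sharp: B#.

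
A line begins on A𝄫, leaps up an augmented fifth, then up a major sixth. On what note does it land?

C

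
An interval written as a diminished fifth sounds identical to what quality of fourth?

A diminished fifth spans 6 semitones.
A fourth spanning 6 semitones is augmented (the perfect fourth is 5).

augmented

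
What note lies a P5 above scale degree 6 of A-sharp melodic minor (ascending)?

Scale degree 6 of A# melodic minor (ascending) is F##.
A perfect fifth (7 semitones) above F## lands on the letter C, giving C##.

C##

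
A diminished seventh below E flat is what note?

F#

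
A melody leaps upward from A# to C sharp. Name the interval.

minor third

Counting letters A–B–C gives a third.
A#→C# = 3 semitones, 1 narrower than the major third (4), so minor.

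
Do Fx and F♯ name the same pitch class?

No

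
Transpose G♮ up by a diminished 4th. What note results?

Cb

A fourth above G lands on the letter C.
A diminished fourth spans 4 semitones, so G moves to pitch class 11. On the letter C that is Cb.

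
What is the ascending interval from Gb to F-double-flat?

Counting letters G–A–B–C–D–E–F gives a seventh.
Gb→Fbb = 9 semitones, 2 narrower than the major seventh (11), so diminished.

diminished seventh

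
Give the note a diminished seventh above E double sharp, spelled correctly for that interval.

D#

A seventh above E lands on the letter D.
A diminished seventh spans 9 semitones, so E## moves to pitch class 3. On the letter D that is D#.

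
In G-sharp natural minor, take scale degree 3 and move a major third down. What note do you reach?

Scale degree 3 of G# natural minor is B.
A major third (4 semitones) below B lands on the letter G, giving G.

G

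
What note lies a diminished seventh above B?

Ab

B up a major seventh is A#, so the target letter is A.
From B, a diminished seventh is 9 semitones up: Ab.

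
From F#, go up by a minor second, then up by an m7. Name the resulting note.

A minor second up from F# is G (letter G, 1 semitone up).
A minor seventh up from G is F (letter F, 10 semitones up).

F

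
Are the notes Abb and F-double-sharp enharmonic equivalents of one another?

Abb is pitch class 7; F## is pitch class 7.
All spellings map to pitch class 7, so they are enharmonically equivalent.

Yes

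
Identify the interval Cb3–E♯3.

doubly augmented third

The letter names run C→E, a span of 2 letter steps, so the interval is some kind of third.
Cb to E# is 6 semitones. A major third is 4, so 6 makes it doubly augmented.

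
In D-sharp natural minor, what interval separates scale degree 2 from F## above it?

Scale degree 2 of D# natural minor is E#.
E# up to F##: letters E→F make it a second; 2 semitones makes it major.

major second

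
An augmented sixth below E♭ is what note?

A sixth below E lands on the letter G.
An augmented sixth spans 10 semitones, so Eb moves to pitch class 5. On the letter G that is Gbb.

Gbb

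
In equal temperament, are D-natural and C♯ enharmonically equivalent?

Two spellings are enharmonically equivalent only if they share a pitch class.
Here D → 2, C# → 1; 1 ≠ 2, so they are not.

No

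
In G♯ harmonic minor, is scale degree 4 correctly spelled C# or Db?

C#

Each scale degree takes a distinct letter name. Degree 4 of a scale on G must use the letter C.
C# and Db are enharmonically the same pitch, but only C# uses the letter C, so it is the correct spelling here.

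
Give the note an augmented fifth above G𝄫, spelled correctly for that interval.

Db

G up a perfect fifth is D, so the target letter is D.
From Gbb, an augmented fifth is 8 semitones up: Db.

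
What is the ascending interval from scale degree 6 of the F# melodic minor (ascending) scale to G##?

augmented fourth

Scale degree 6 of F# melodic minor (ascending) is D#.
D# up to G##: letters D→G make it a fourth; 6 semitones makes it augmented.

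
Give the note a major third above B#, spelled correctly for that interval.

D##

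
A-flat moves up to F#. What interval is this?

augmented sixth

Counting letters A–B–C–D–E–F gives a sixth.
Ab→F# = 10 semitones, 1 wider than the major sixth (9), so augmented.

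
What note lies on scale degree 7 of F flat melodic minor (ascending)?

Eb

Degree 7 takes the letter 6 steps above F, which is E.
In melodic minor (ascending), degree 7 sits 11 semitones above the tonic. Fb + 11 semitones is pitch class 3, spelled on E as Eb.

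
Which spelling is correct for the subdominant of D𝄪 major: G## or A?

Each scale degree takes a distinct letter name. Degree 4 of a scale on D must use the letter G.
G## and A are enharmonically the same pitch, but only G## uses the letter G, so it is the correct spelling here.

G##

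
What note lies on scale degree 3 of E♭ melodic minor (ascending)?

Gb

Degree 3 takes the letter 2 steps above E, which is G.
In melodic minor (ascending), degree 3 sits 3 semitones above the tonic. Eb + 3 semitones is pitch class 6, spelled on G as Gb.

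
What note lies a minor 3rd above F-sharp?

A

F up a major third is A, so the target letter is A.
From F#, a minor third is 3 semitones up: A.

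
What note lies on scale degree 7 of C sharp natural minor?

The C# natural minor scale runs C# D# E F# G# A B.
Degree 7 is B.

B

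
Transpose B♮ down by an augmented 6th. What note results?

A sixth below B lands on the letter D.
An augmented sixth spans 10 semitones, so B moves to pitch class 1. On the letter D that is Db.

Db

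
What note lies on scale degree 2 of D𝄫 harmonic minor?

Degree 2 takes the letter 1 step above D, which is E.
In harmonic minor, degree 2 sits 2 semitones above the tonic. Dbb + 2 semitones is pitch class 2, spelled on E as Ebb.

Ebb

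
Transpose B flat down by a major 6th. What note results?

Db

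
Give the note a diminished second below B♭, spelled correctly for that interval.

A#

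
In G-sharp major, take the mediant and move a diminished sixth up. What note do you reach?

G

The mediant of G# major is B#.
A diminished sixth (7 semitones) above B# lands on the letter G, giving G.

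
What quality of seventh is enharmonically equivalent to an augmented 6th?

An augmented sixth spans 10 semitones.
A seventh spanning 10 semitones is minor (the major seventh is 11).

minor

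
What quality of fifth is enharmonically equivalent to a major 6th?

doubly augmented

A major sixth spans 9 semitones.
A fifth spanning 9 semitones is doubly augmented (the perfect fifth is 7).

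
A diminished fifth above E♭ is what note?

E up a perfect fifth is B, so the target letter is B.
From Eb, a diminished fifth is 6 semitones up: Bbb.

Bbb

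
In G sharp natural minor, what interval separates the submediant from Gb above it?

diminished third

The submediant of G# natural minor is E.
E up to Gb: letters E→G make it a third; 2 semitones makes it diminished.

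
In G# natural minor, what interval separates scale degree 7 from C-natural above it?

Scale degree 7 of G# natural minor is F#.
F# up to C: letters F→C make it a fifth; 6 semitones makes it diminished.

diminished fifth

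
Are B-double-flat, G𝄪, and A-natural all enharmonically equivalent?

Bbb is pitch class 9; G## is pitch class 9; A is pitch class 9.
All spellings map to pitch class 9, so they are enharmonically equivalent.

Yes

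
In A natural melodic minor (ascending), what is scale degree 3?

C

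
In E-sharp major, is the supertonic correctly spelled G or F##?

F##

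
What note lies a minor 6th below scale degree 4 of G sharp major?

E#

Scale degree 4 of G# major is C#.
A minor sixth (8 semitones) below C# lands on the letter E, giving E#.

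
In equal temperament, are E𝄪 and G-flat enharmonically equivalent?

Yes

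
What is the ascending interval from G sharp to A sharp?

major second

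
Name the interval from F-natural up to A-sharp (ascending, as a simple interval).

Counting letters F–G–A gives a third.
F→A# = 5 semitones, 1 wider than the major third (4), so augmented.

augmented third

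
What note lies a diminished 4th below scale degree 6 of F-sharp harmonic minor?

Scale degree 6 of F# harmonic minor is D.
A diminished fourth (4 semitones) below D lands on the letter A, giving A#.

A#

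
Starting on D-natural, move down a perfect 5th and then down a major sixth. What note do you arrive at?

A perfect fifth down from D is G (letter G, 7 semitones down).
A major sixth down from G is Bb (letter B, 9 semitones down).

Bb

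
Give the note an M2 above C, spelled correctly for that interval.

D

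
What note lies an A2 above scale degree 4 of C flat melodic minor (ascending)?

Scale degree 4 of Cb melodic minor (ascending) is Fb.
An augmented second (3 semitones) above Fb lands on the letter G, giving G.

G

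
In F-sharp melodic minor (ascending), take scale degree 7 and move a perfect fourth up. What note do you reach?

A#

Scale degree 7 of F# melodic minor (ascending) is E#.
A perfect fourth (5 semitones) above E# lands on the letter A, giving A#.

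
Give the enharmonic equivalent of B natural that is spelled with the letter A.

B is pitch class 11. The letter A alone is pitch class 9.
To reach pitch class 11 from A requires an offset of +2 semitones, i.e. double sharp: A##.

A##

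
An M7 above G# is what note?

F##

G up a major seventh is F#, so the target letter is F.
From G#, a major seventh is 11 semitones up: F##.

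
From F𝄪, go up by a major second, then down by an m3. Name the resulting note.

E##

A major second up from F## is G## (letter G, 2 semitones up).
A minor third down from G## is E## (letter E, 3 semitones down).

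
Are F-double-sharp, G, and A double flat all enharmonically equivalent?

Yes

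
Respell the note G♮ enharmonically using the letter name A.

Abb

Plain A sits 2 semitones above G, so on the letter A the same pitch needs a double flat: Abb.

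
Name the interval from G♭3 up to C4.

augmented fourth

Counting letters G–A–B–C gives a fourth.
Gb→C = 6 semitones, 1 wider than the perfect fourth (5), so augmented.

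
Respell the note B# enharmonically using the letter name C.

B# is pitch class 0. The letter C alone is pitch class 0.
Pitch class 0 on C needs no accidental: C.

C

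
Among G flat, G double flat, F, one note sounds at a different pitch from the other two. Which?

Gb

In 12-tone equal temperament, enharmonic equivalents share a pitch class. Gb is pitch class 6; Gbb is pitch class 5; F is pitch class 5.
Gbb and F share pitch class 5, while Gb is pitch class 6.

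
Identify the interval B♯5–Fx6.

perfect fifth

The letter names run B→F, a span of 4 letter steps, so the interval is some kind of fifth.
B# to F## is 7 semitones. A perfect fifth is 7, so 7 makes it perfect.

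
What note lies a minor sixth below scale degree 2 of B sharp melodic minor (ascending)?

E##

Scale degree 2 of B# melodic minor (ascending) is C##.
A minor sixth (8 semitones) below C## lands on the letter E, giving E##.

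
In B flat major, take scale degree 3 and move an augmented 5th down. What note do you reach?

Scale degree 3 of Bb major is D.
An augmented fifth (8 semitones) below D lands on the letter G, giving Gb.

Gb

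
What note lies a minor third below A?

A third below A lands on the letter F.
A minor third spans 3 semitones, so A moves to pitch class 6. On the letter F that is F#.

F#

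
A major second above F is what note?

A second above F lands on the letter G.
A major second spans 2 semitones, so F moves to pitch class 7. On the letter G that is G.

G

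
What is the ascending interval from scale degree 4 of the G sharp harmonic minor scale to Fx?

augmented fourth

Scale degree 4 of G# harmonic minor is C#.
C# up to F##: letters C→F make it a fourth; 6 semitones makes it augmented.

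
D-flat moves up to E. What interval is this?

The letter names run D→E, a span of 1 letter step, so the interval is some kind of second.
Db to E is 3 semitones. A major second is 2, so 3 makes it augmented.

augmented second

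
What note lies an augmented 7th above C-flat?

B

A seventh above C lands on the letter B.
An augmented seventh spans 12 semitones, so Cb moves to pitch class 11. On the letter B that is B.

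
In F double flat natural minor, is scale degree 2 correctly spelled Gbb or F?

Gbb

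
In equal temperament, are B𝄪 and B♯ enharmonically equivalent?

No

B## is pitch class 1; B# is pitch class 0.
The pitch classes differ (1 vs. 0), so they are not enharmonic equivalents.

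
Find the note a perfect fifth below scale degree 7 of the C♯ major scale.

Scale degree 7 of C# major is B#.
A perfect fifth (7 semitones) below B# lands on the letter E, giving E#.

E#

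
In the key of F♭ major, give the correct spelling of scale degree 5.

Degree 5 takes the letter 4 steps above F, which is C.
In major, degree 5 sits 7 semitones above the tonic. Fb + 7 semitones is pitch class 11, spelled on C as Cb.

Cb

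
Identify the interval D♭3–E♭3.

major second

Counting letters D–E gives a second.
Db→Eb = 2 semitones, exactly the major second.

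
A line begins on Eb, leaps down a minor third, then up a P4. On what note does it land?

A minor third down from Eb is C (letter C, 3 semitones down).
A perfect fourth up from C is F (letter F, 5 semitones up).

F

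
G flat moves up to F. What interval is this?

major seventh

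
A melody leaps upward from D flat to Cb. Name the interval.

minor seventh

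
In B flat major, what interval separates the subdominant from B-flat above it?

The subdominant of Bb major is Eb.
Eb up to Bb: letters E→B make it a fifth; 7 semitones makes it perfect.

perfect fifth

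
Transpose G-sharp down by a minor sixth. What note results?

G down a major sixth is Bb, so the target letter is B.
From G#, a minor sixth is 8 semitones down: B#.

B#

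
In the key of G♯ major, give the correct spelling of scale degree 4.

C#

Degree 4 takes the letter 3 steps above G, which is C.
In major, degree 4 sits 5 semitones above the tonic. G# + 5 semitones is pitch class 1, spelled on C as C#.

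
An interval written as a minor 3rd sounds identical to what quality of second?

A minor third spans 3 semitones.
A second spanning 3 semitones is augmented (the major second is 2).

augmented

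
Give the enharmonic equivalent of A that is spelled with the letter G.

G##

A is pitch class 9. The letter G alone is pitch class 7.
To reach pitch class 9 from G requires an offset of +2 semitones, i.e. double sharp: G##.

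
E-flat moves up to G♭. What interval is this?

minor third

The letter names run E→G, a span of 2 letter steps, so the interval is some kind of third.
Eb to Gb is 3 semitones. A major third is 4, so 3 makes it minor.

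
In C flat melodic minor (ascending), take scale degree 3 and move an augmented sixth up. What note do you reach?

C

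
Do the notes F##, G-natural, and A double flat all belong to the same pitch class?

Yes

F## = pitch class 7 and G = pitch class 7 and Abb = pitch class 7 — the same pitch class, so they are enharmonic equivalents.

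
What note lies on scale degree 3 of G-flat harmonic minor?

The Gb harmonic minor scale runs Gb Ab Bbb Cb Db Ebb F.
Degree 3 is Bbb.

Bbb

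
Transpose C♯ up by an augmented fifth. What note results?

C up a perfect fifth is G, so the target letter is G.
From C#, an augmented fifth is 8 semitones up: G##.

G##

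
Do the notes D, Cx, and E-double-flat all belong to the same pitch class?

Yes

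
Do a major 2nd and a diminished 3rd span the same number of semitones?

A major second spans 2 semitones; a diminished third spans 2.
They are enharmonically equivalent.

Yes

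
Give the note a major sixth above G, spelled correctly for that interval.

G up a major sixth is E, so the target letter is E.
From G, a major sixth is 9 semitones up: E.

E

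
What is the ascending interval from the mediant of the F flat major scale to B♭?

major second

The mediant of Fb major is Ab.
Ab up to Bb: letters A→B make it a second; 2 semitones makes it major.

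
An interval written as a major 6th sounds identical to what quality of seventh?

A major sixth spans 9 semitones.
A seventh spanning 9 semitones is diminished (the major seventh is 11).

diminished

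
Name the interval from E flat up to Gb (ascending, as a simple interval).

minor third

Counting letters E–F–G gives a third.
Eb→Gb = 3 semitones, 1 narrower than the major third (4), so minor.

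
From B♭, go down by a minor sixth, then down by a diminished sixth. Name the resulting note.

F##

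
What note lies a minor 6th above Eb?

Cb

E up a major sixth is C#, so the target letter is C.
From Eb, a minor sixth is 8 semitones up: Cb.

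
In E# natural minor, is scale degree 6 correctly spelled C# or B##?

C#

Each scale degree takes a distinct letter name. Degree 6 of a scale on E must use the letter C.
C# and B## are enharmonically the same pitch, but only C# uses the letter C, so it is the correct spelling here.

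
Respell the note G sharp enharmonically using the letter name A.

Ab

G# is pitch class 8. The letter A alone is pitch class 9.
To reach pitch class 8 from A requires an offset of -1 semitone, i.e. flat: Ab.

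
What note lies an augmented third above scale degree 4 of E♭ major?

C#

Scale degree 4 of Eb major is Ab.
An augmented third (5 semitones) above Ab lands on the letter C, giving C#.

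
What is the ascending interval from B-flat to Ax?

doubly augmented seventh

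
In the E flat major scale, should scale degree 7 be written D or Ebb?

D

Each scale degree takes a distinct letter name. Degree 7 of a scale on E must use the letter D.
D and Ebb are enharmonically the same pitch, but only D uses the letter D, so it is the correct spelling here.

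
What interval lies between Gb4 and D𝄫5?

diminished fifth

The letter names run G→D, a span of 4 letter steps, so the interval is some kind of fifth.
Gb to Dbb is 6 semitones. A perfect fifth is 7, so 6 makes it diminished.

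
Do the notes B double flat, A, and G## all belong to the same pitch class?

Bbb is pitch class 9; A is pitch class 9; G## is pitch class 9.
All spellings map to pitch class 9, so they are enharmonically equivalent.

Yes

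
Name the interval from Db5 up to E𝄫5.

Counting letters D–E gives a second.
Db→Ebb = 1 semitone, 1 narrower than the major second (2), so minor.

minor second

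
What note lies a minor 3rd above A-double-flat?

Cbb

A third above A lands on the letter C.
A minor third spans 3 semitones, so Abb moves to pitch class 10. On the letter C that is Cbb.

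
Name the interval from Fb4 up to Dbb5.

Counting letters F–G–A–B–C–D gives a sixth.
Fb→Dbb = 8 semitones, 1 narrower than the major sixth (9), so minor.

minor sixth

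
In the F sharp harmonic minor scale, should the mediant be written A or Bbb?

A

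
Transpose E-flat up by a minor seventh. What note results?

Db

A seventh above E lands on the letter D.
A minor seventh spans 10 semitones, so Eb moves to pitch class 1. On the letter D that is Db.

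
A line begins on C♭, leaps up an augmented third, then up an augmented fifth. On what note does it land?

An augmented third up from Cb is E (letter E, 5 semitones up).
An augmented fifth up from E is B# (letter B, 8 semitones up).

B#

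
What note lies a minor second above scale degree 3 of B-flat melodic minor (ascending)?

Ebb

Scale degree 3 of Bb melodic minor (ascending) is Db.
A minor second (1 semitone) above Db lands on the letter E, giving Ebb.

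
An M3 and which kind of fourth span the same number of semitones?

A major third spans 4 semitones.
A fourth spanning 4 semitones is diminished (the perfect fourth is 5).

diminished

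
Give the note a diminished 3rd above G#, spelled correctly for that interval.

Bb

A third above G lands on the letter B.
A diminished third spans 2 semitones, so G# moves to pitch class 10. On the letter B that is Bb.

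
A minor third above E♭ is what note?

Gb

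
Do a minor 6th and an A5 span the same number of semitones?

A minor sixth spans 8 semitones; an augmented fifth spans 8.
They are enharmonically equivalent.

Yes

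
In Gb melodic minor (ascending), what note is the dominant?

Degree 5 takes the letter 4 steps above G, which is D.
In melodic minor (ascending), degree 5 sits 7 semitones above the tonic. Gb + 7 semitones is pitch class 1, spelled on D as Db.

Db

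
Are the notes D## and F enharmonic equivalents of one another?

No

Two spellings are enharmonically equivalent only if they share a pitch class.
Here D## → 4, F → 5; 4 ≠ 5, so they are not.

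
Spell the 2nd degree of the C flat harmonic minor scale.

The Cb harmonic minor scale runs Cb Db Ebb Fb Gb Abb Bb.
Degree 2 is Db.

Db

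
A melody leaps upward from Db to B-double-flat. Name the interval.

minor sixth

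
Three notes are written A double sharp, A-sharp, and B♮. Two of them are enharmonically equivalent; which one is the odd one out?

A#

In 12-tone equal temperament, enharmonic equivalents share a pitch class. A## is pitch class 11; A# is pitch class 10; B is pitch class 11.
A## and B share pitch class 11, while A# is pitch class 10.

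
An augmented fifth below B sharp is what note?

E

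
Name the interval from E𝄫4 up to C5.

augmented sixth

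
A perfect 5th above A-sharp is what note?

A fifth above A lands on the letter E.
A perfect fifth spans 7 semitones, so A# moves to pitch class 5. On the letter E that is E#.

E#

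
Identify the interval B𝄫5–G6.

augmented sixth

The letter names run B→G, a span of 5 letter steps, so the interval is some kind of sixth.
Bbb to G is 10 semitones. A major sixth is 9, so 10 makes it augmented.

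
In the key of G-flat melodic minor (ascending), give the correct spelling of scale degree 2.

The Gb melodic minor (ascending) scale runs Gb Ab Bbb Cb Db Eb F.
Degree 2 is Ab.

Ab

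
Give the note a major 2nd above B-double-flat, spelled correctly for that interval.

Cb

A second above B lands on the letter C.
A major second spans 2 semitones, so Bbb moves to pitch class 11. On the letter C that is Cb.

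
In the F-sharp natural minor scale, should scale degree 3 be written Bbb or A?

Each scale degree takes a distinct letter name. Degree 3 of a scale on F must use the letter A.
A and Bbb are enharmonically the same pitch, but only A uses the letter A, so it is the correct spelling here.

A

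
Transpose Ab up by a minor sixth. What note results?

Fb

A up a major sixth is F#, so the target letter is F.
From Ab, a minor sixth is 8 semitones up: Fb.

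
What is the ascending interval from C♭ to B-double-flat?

minor seventh

The letter names run C→B, a span of 6 letter steps, so the interval is some kind of seventh.
Cb to Bbb is 10 semitones. A major seventh is 11, so 10 makes it minor.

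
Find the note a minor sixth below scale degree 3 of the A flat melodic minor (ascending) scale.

Eb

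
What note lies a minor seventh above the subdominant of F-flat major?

The subdominant of Fb major is Bbb.
A minor seventh (10 semitones) above Bbb lands on the letter A, giving Abb.

Abb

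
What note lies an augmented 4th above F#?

B#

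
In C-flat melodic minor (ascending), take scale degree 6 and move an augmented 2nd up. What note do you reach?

Scale degree 6 of Cb melodic minor (ascending) is Ab.
An augmented second (3 semitones) above Ab lands on the letter B, giving B.

B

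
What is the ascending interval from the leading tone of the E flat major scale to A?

perfect fifth

The leading tone of Eb major is D.
D up to A: letters D→A make it a fifth; 7 semitones makes it perfect.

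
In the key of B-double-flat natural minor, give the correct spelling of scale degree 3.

Dbb

Degree 3 takes the letter 2 steps above B, which is D.
In natural minor, degree 3 sits 3 semitones above the tonic. Bbb + 3 semitones is pitch class 0, spelled on D as Dbb.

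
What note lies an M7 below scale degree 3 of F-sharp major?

B

Scale degree 3 of F# major is A#.
A major seventh (11 semitones) below A# lands on the letter B, giving B.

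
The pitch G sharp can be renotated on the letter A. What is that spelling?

Plain A sits 1 semitone above G#, so on the letter A the same pitch needs a flat: Ab.

Ab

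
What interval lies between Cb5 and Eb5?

major third

Counting letters C–D–E gives a third.
Cb→Eb = 4 semitones, exactly the major third.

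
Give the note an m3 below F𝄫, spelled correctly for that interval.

A third below F lands on the letter D.
A minor third spans 3 semitones, so Fbb moves to pitch class 0. On the letter D that is Dbb.

Dbb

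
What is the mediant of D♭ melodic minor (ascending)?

Degree 3 takes the letter 2 steps above D, which is F.
In melodic minor (ascending), degree 3 sits 3 semitones above the tonic. Db + 3 semitones is pitch class 4, spelled on F as Fb.

Fb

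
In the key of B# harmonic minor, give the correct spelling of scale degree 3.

The B# harmonic minor scale runs B# C## D# E# F## G# A##.
Degree 3 is D#.

D#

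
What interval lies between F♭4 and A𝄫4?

Counting letters F–G–A gives a third.
Fb→Abb = 3 semitones, 1 narrower than the major third (4), so minor.

minor third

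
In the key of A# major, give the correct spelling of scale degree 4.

D#

The A# major scale runs A# B# C## D# E# F## G##.
Degree 4 is D#.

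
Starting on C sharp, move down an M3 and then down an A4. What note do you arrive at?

Eb

A major third down from C# is A (letter A, 4 semitones down).
An augmented fourth down from A is Eb (letter E, 6 semitones down).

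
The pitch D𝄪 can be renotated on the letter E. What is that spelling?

E

D## is pitch class 4. The letter E alone is pitch class 4.
Pitch class 4 on E needs no accidental: E.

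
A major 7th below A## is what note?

A down a major seventh is Bb, so the target letter is B.
From A##, a major seventh is 11 semitones down: B#.

B#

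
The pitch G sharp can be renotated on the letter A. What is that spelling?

Ab

Plain A sits 1 semitone above G#, so on the letter A the same pitch needs a flat: Ab.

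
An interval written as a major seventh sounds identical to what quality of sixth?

A major seventh spans 11 semitones.
A sixth spanning 11 semitones is doubly augmented (the major sixth is 9).

doubly augmented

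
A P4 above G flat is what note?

G up a perfect fourth is C, so the target letter is C.
From Gb, a perfect fourth is 5 semitones up: Cb.

Cb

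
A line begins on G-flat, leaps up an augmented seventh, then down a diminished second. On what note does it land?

E##

An augmented seventh up from Gb is F# (letter F, 12 semitones up).
A diminished second down from F# is E## (letter E, 0 semitones down).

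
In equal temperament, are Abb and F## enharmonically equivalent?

Abb = pitch class 7 and F## = pitch class 7 — the same pitch class, so they are enharmonic equivalents.

Yes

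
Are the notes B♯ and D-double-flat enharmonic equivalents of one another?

B# = pitch class 0 and Dbb = pitch class 0 — the same pitch class, so they are enharmonic equivalents.

Yes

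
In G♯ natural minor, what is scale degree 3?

B

The G# natural minor scale runs G# A# B C# D# E F#.
Degree 3 is B.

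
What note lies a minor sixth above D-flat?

A sixth above D lands on the letter B.
A minor sixth spans 8 semitones, so Db moves to pitch class 9. On the letter B that is Bbb.

Bbb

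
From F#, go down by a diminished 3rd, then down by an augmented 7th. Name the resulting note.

E

A diminished third down from F# is D## (letter D, 2 semitones down).
An augmented seventh down from D## is E (letter E, 12 semitones down).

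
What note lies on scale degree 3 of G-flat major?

Bb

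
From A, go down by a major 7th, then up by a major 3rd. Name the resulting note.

A major seventh down from A is Bb (letter B, 11 semitones down).
A major third up from Bb is D (letter D, 4 semitones up).

D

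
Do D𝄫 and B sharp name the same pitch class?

Yes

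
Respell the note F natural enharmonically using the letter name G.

F is pitch class 5. The letter G alone is pitch class 7.
To reach pitch class 5 from G requires an offset of -2 semitones, i.e. double flat: Gbb.

Gbb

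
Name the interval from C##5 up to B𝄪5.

Counting letters C–D–E–F–G–A–B gives a seventh.
C##→B## = 11 semitones, exactly the major seventh.

major seventh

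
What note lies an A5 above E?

E up a perfect fifth is B, so the target letter is B.
From E, an augmented fifth is 8 semitones up: B#.

B#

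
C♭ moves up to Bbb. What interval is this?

minor seventh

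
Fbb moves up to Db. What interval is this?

Counting letters F–G–A–B–C–D gives a sixth.
Fbb→Db = 10 semitones, 1 wider than the major sixth (9), so augmented.

augmented sixth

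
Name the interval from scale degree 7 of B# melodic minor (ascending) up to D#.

diminished fourth

Scale degree 7 of B# melodic minor (ascending) is A##.
A## up to D#: letters A→D make it a fourth; 4 semitones makes it diminished.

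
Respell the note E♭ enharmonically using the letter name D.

D#

Eb is pitch class 3. The letter D alone is pitch class 2.
To reach pitch class 3 from D requires an offset of +1 semitone, i.e. sharp: D#.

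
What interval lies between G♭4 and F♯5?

augmented seventh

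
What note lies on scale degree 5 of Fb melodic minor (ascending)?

Cb

The Fb melodic minor (ascending) scale runs Fb Gb Abb Bbb Cb Db Eb.
Degree 5 is Cb.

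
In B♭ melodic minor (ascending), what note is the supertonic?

C

The Bb melodic minor (ascending) scale runs Bb C Db Eb F G A.
Degree 2 is C.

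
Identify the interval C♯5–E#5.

major third

Counting letters C–D–E gives a third.
C#→E# = 4 semitones, exactly the major third.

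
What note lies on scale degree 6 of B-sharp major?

G##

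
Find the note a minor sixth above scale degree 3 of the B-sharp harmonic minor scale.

B

Scale degree 3 of B# harmonic minor is D#.
A minor sixth (8 semitones) above D# lands on the letter B, giving B.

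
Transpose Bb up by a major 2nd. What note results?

C

B up a major second is C#, so the target letter is C.
From Bb, a major second is 2 semitones up: C.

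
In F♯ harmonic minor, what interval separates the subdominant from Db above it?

The subdominant of F# harmonic minor is B.
B up to Db: letters B→D make it a third; 2 semitones makes it diminished.

diminished third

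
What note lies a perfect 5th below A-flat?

A down a perfect fifth is D, so the target letter is D.
From Ab, a perfect fifth is 7 semitones down: Db.

Db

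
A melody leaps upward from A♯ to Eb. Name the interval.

doubly diminished fifth

The letter names run A→E, a span of 4 letter steps, so the interval is some kind of fifth.
A# to Eb is 5 semitones. A perfect fifth is 7, so 5 makes it doubly diminished.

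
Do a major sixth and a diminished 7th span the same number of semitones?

Yes

A major sixth spans 9 semitones; a diminished seventh spans 9.
They are enharmonically equivalent.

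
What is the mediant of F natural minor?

Degree 3 takes the letter 2 steps above F, which is A.
In natural minor, degree 3 sits 3 semitones above the tonic. F + 3 semitones is pitch class 8, spelled on A as Ab.

Ab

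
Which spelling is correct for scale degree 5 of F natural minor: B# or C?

C

Each scale degree takes a distinct letter name. Degree 5 of a scale on F must use the letter C.
C and B# are enharmonically the same pitch, but only C uses the letter C, so it is the correct spelling here.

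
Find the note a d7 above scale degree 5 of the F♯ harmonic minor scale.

Scale degree 5 of F# harmonic minor is C#.
A diminished seventh (9 semitones) above C# lands on the letter B, giving Bb.

Bb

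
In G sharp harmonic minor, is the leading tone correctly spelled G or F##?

Each scale degree takes a distinct letter name. Degree 7 of a scale on G must use the letter F.
F## and G are enharmonically the same pitch, but only F## uses the letter F, so it is the correct spelling here.

F##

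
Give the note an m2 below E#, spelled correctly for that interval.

D##

A second below E lands on the letter D.
A minor second spans 1 semitone, so E# moves to pitch class 4. On the letter D that is D##.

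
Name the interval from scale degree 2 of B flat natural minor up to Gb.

Scale degree 2 of Bb natural minor is C.
C up to Gb: letters C→G make it a fifth; 6 semitones makes it diminished.

diminished fifth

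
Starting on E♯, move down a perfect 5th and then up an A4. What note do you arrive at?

A perfect fifth down from E# is A# (letter A, 7 semitones down).
An augmented fourth up from A# is D## (letter D, 6 semitones up).

D##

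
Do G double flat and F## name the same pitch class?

No

Gbb is pitch class 5; F## is pitch class 7.
The pitch classes differ (5 vs. 7), so they are not enharmonic equivalents.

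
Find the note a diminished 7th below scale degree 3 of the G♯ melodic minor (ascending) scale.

C##

Scale degree 3 of G# melodic minor (ascending) is B.
A diminished seventh (9 semitones) below B lands on the letter C, giving C##.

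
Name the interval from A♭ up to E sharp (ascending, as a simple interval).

doubly augmented fifth

The letter names run A→E, a span of 4 letter steps, so the interval is some kind of fifth.
Ab to E# is 9 semitones. A perfect fifth is 7, so 9 makes it doubly augmented.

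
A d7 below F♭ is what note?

G

F down a major seventh is Gb, so the target letter is G.
From Fb, a diminished seventh is 9 semitones down: G.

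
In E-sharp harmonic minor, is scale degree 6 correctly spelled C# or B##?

Each scale degree takes a distinct letter name. Degree 6 of a scale on E must use the letter C.
C# and B## are enharmonically the same pitch, but only C# uses the letter C, so it is the correct spelling here.

C#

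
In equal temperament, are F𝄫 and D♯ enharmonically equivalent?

Fbb is pitch class 3; D# is pitch class 3.
All spellings map to pitch class 3, so they are enharmonically equivalent.

Yes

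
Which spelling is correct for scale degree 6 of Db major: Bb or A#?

Bb

Each scale degree takes a distinct letter name. Degree 6 of a scale on D must use the letter B.
Bb and A# are enharmonically the same pitch, but only Bb uses the letter B, so it is the correct spelling here.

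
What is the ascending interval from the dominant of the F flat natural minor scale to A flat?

The dominant of Fb natural minor is Cb.
Cb up to Ab: letters C→A make it a sixth; 9 semitones makes it major.

major sixth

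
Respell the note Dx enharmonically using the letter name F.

Plain F sits 1 semitone above D##, so on the letter F the same pitch needs a flat: Fb.

Fb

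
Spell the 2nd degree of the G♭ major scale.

Degree 2 takes the letter 1 step above G, which is A.
In major, degree 2 sits 2 semitones above the tonic. Gb + 2 semitones is pitch class 8, spelled on A as Ab.

Ab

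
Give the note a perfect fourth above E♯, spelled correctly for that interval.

E up a perfect fourth is A, so the target letter is A.
From E#, a perfect fourth is 5 semitones up: A#.

A#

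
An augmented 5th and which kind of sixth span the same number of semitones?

An augmented fifth spans 8 semitones.
A sixth spanning 8 semitones is minor (the major sixth is 9).

minor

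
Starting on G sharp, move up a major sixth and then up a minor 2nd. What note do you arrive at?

F#

A major sixth up from G# is E# (letter E, 9 semitones up).
A minor second up from E# is F# (letter F, 1 semitone up).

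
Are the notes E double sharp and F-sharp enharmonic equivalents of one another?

E## is pitch class 6; F# is pitch class 6.
All spellings map to pitch class 6, so they are enharmonically equivalent.

Yes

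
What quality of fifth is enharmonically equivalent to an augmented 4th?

An augmented fourth spans 6 semitones.
A fifth spanning 6 semitones is diminished (the perfect fifth is 7).

diminished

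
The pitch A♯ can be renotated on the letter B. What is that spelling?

Bb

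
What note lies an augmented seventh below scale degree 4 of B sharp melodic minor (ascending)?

F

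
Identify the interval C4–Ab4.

minor sixth

Counting letters C–D–E–F–G–A gives a sixth.
C→Ab = 8 semitones, 1 narrower than the major sixth (9), so minor.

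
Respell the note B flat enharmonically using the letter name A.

A#

Plain A sits 1 semitone below Bb, so on the letter A the same pitch needs a sharp: A#.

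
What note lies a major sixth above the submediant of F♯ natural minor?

The submediant of F# natural minor is D.
A major sixth (9 semitones) above D lands on the letter B, giving B.

B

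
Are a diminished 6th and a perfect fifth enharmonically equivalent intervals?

A diminished sixth spans 7 semitones; a perfect fifth spans 7.
They are enharmonically equivalent.

Yes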